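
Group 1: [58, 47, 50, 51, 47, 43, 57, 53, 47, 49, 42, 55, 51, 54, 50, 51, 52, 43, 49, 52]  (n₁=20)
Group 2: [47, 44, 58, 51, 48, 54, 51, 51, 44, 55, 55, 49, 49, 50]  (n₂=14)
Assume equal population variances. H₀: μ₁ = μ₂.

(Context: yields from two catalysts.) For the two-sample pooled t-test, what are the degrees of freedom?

degrees of freedom = 32

df = n₁ + n₂ − 2 = 20 + 14 − 2 = 32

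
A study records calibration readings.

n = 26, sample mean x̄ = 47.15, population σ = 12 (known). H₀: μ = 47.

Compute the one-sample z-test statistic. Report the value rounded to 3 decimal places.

SE = σ/√n = 12/√26 = 2.3534
z = (x̄−μ₀)/SE = (47.15−47)/2.3534 = 0.0637

test statistic = 0.064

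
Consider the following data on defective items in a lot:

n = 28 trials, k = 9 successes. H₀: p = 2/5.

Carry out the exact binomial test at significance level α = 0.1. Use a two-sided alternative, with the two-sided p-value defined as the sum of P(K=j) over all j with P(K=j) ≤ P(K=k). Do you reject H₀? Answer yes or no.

reject H₀: no

Exact binomial: n=28, k=9, p₀=2/5=0.4000
P(X=j) = C(n,j)·p₀^j·(1−p₀)^(n−j); p = Σ P(X=j) over j with P(X=j) ≤ P(X=9)
p-value (two-sided) = 0.44566
At α=0.1: p ≥ α → fail to reject H₀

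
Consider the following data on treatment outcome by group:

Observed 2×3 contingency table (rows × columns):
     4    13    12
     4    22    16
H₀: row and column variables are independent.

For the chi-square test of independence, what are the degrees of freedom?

degrees of freedom = 2

df = (r−1)(c−1) = (2−1)·(3−1) = 2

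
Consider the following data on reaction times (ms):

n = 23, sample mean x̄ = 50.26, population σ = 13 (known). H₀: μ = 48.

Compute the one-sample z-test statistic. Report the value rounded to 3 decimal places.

test statistic = 0.834

SE = σ/√n = 13/√23 = 2.7107
z = (x̄−μ₀)/SE = (50.26−48)/2.7107 = 0.8337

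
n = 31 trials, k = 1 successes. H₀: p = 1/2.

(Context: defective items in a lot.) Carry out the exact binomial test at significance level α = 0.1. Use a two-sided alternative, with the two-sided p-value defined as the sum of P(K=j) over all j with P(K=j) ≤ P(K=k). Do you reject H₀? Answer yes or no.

Exact binomial: n=31, k=1, p₀=1/2=0.5000
P(X=j) = C(n,j)·p₀^j·(1−p₀)^(n−j); p = Σ P(X=j) over j with P(X=j) ≤ P(X=1)
p-value (two-sided) = 0.00000
At α=0.1: p < α → reject H₀

reject H₀: yes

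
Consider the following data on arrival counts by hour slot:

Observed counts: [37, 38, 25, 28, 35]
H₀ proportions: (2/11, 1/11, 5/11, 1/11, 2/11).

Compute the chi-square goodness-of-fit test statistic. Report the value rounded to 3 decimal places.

n = 163; E_i = n·p_i = [29.64, 14.82, 74.09, 14.82, 29.64]
χ² = (37−29.64)²/29.64 + (38−14.82)²/14.82 + (25−74.09)²/74.09 + (28−14.82)²/14.82 + (35−29.64)²/29.64 = 83.3190
df = 4

test statistic = 83.319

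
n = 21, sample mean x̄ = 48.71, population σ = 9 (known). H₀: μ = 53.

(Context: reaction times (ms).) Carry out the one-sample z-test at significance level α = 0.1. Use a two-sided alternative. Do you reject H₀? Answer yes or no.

reject H₀: yes

SE = σ/√n = 9/√21 = 1.9640
z = (x̄−μ₀)/SE = (48.71−53)/1.9640 = -2.1844
p-value (two-sided) = 0.02894
At α=0.1: p < α → reject H₀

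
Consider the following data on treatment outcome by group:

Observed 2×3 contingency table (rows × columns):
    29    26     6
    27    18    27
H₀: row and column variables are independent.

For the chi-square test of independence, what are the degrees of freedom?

df = (r−1)(c−1) = (2−1)·(3−1) = 2

degrees of freedom = 2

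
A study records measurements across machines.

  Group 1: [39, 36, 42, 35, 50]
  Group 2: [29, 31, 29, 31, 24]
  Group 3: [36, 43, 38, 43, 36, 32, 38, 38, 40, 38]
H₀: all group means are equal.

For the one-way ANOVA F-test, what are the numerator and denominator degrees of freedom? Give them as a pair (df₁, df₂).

k = 3 groups, N = 20 total
df = (k−1, N−k) = (3−1, 20−3) = (2, 17)

degrees of freedom = [2, 17]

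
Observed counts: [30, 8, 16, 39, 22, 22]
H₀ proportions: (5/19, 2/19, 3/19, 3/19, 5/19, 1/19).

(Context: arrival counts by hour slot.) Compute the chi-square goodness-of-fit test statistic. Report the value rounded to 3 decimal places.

test statistic = 55.099

n = 137; E_i = n·p_i = [36.05, 14.42, 21.63, 21.63, 36.05, 7.21]
χ² = (30−36.05)²/36.05 + (8−14.42)²/14.42 + (16−21.63)²/21.63 + (39−21.63)²/21.63 + (22−36.05)²/36.05 + (22−7.21)²/7.21 = 55.0988
df = 5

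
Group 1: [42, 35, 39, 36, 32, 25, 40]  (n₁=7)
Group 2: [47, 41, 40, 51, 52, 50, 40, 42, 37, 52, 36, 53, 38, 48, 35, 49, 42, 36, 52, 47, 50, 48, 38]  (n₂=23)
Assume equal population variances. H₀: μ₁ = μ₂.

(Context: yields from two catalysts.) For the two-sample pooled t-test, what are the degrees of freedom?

df = n₁ + n₂ − 2 = 7 + 23 − 2 = 28

degrees of freedom = 28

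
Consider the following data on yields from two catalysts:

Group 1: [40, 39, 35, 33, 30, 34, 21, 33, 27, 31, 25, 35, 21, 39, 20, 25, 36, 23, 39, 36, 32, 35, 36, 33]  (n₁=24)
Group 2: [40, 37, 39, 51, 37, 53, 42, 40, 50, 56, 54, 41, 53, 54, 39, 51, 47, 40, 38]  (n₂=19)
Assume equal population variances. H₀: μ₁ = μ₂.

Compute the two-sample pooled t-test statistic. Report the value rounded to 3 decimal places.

x̄₁=31.583, s₁=6.199, n₁=24
x̄₂=45.368, s₂=6.906, n₂=19
s_p² = [23·6.199² + 18·6.906²]/41 = 42.4940
SE = √(s_p²·(1/24+1/19)) = 2.0018
t = (31.583−45.368)/2.0018 = -6.8864
df = 41

test statistic = -6.886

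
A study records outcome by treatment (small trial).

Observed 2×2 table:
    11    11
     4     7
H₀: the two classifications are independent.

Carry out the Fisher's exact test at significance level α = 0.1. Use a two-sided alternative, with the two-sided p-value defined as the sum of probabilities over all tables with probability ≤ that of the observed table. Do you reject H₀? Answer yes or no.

reject H₀: no

Margins: r₁=22, r₂=11, c₁=15, c₂=18, n=33
p_obs = C(22,11)·C(11,4)/C(33,15); sum pmf over tables with pmf ≤ p_obs
p-value (two-sided) = 0.71195
At α=0.1: p ≥ α → fail to reject H₀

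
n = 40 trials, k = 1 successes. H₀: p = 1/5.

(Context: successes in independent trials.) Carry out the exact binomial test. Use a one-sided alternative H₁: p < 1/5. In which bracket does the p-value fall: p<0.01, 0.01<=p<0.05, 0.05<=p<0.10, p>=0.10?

Exact binomial: n=40, k=1, p₀=1/5=0.2000
P(X≤1) from Σ C(n,i)·p₀^i·(1−p₀)^(n−i)
p-value (one-sided, H₁ less) = 0.00146
→ bracket: p<0.01

p-value bracket: p<0.01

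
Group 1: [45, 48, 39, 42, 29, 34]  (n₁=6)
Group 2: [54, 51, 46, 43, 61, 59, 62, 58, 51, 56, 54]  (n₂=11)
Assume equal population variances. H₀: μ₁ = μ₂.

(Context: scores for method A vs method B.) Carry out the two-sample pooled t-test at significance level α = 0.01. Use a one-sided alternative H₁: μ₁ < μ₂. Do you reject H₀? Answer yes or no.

x̄₁=39.500, s₁=7.064, n₁=6
x̄₂=54.091, s₂=6.008, n₂=11
s_p² = [5·7.064² + 10·6.008²]/15 = 40.6939
SE = √(s_p²·(1/6+1/11)) = 3.2376
t = (39.500−54.091)/3.2376 = -4.5068
df = 15
p-value (one-sided, H₁ less) = 0.00021
At α=0.01: p < α → reject H₀

reject H₀: yes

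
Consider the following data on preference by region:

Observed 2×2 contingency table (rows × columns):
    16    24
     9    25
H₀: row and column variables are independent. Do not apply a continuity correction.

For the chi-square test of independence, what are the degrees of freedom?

degrees of freedom = 1

df = (r−1)(c−1) = (2−1)·(2−1) = 1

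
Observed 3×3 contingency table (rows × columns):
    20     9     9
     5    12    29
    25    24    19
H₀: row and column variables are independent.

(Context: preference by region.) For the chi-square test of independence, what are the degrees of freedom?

df = (r−1)(c−1) = (3−1)·(3−1) = 4

degrees of freedom = 4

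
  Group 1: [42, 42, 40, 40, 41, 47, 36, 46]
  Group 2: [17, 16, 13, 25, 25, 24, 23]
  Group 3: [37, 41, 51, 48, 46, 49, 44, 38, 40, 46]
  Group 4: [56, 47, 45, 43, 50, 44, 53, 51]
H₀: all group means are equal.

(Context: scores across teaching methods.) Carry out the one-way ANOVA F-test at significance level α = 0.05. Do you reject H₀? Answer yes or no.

reject H₀: yes

Group means [41.75, 20.43, 44.00, 48.62], grand mean 39.576
SSB = Σnᵢ(x̄ᵢ−x̄)² = 3454.971; SSW = ΣΣ(x−x̄ᵢ)² = 591.089
MSB = 3454.971/3 = 1151.6571; MSW = 591.089/29 = 20.3824
F = MSB/MSW = 56.5026
df = (3, 29)
p-value (upper-tail) = 0.00000
At α=0.05: p < α → reject H₀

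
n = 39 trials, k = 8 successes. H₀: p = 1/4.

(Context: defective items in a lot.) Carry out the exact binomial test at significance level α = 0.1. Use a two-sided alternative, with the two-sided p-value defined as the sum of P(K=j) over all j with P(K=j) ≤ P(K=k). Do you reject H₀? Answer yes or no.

Exact binomial: n=39, k=8, p₀=1/4=0.2500
P(X=j) = C(n,j)·p₀^j·(1−p₀)^(n−j); p = Σ P(X=j) over j with P(X=j) ≤ P(X=8)
p-value (two-sided) = 0.58441
At α=0.1: p ≥ α → fail to reject H₀

reject H₀: no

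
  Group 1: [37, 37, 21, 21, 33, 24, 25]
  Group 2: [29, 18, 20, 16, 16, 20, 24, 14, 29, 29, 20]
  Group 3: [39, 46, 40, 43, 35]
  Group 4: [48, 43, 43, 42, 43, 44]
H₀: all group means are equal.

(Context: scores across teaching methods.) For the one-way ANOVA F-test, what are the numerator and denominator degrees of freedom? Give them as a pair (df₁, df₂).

k = 4 groups, N = 29 total
df = (k−1, N−k) = (4−1, 29−4) = (3, 25)

degrees of freedom = [3, 25]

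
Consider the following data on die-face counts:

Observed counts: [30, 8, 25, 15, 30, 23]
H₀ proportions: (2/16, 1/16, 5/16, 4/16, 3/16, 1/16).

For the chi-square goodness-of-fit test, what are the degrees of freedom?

degrees of freedom = 5

df = k − 1 = 6 − 1 = 5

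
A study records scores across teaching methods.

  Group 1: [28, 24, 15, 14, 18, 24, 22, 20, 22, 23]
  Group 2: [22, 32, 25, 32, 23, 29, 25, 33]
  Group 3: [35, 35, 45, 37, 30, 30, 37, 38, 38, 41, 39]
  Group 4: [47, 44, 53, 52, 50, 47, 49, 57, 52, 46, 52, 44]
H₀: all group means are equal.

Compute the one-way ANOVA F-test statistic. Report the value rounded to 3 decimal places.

test statistic = 90.867

Group means [21.00, 27.62, 36.82, 49.42], grand mean 34.854
SSB = Σnᵢ(x̄ᵢ−x̄)² = 4924.694; SSW = ΣΣ(x−x̄ᵢ)² = 668.428
MSB = 4924.694/3 = 1641.5646; MSW = 668.428/37 = 18.0656
F = MSB/MSW = 90.8668
df = (3, 37)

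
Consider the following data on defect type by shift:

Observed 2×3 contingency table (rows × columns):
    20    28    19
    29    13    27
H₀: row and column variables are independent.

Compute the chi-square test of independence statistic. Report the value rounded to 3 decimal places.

Row totals [67, 69], col totals [49, 41, 46], n=136
χ² = (20−24.14)²/24.14 + (28−20.20)²/20.20 + (19−22.66)²/22.66 + (29−24.86)²/24.86 + (13−20.80)²/20.80 + (27−23.34)²/23.34 = 8.5046
df = 2

test statistic = 8.505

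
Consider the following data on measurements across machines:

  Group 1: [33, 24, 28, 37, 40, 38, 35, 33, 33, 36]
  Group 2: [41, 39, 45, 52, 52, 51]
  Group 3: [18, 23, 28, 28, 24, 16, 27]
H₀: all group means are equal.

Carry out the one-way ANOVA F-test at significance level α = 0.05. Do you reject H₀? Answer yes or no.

reject H₀: yes

Group means [33.70, 46.67, 23.43], grand mean 33.957
SSB = Σnᵢ(x̄ᵢ−x̄)² = 1745.809; SSW = ΣΣ(x−x̄ᵢ)² = 513.148
MSB = 1745.809/2 = 872.9045; MSW = 513.148/20 = 25.6574
F = MSB/MSW = 34.0216
df = (2, 20)
p-value (upper-tail) = 0.00000
At α=0.05: p < α → reject H₀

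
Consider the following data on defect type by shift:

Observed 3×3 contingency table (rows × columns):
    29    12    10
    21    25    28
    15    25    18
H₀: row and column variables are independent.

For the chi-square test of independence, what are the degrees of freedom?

df = (r−1)(c−1) = (3−1)·(3−1) = 4

degrees of freedom = 4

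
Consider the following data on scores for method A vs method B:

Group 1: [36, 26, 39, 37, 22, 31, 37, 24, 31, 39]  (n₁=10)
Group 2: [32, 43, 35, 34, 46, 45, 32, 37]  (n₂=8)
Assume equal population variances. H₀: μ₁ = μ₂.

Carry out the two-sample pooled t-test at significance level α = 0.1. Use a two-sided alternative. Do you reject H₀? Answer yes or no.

x̄₁=32.200, s₁=6.374, n₁=10
x̄₂=38.000, s₂=5.806, n₂=8
s_p² = [9·6.374² + 7·5.806²]/16 = 37.6000
SE = √(s_p²·(1/10+1/8)) = 2.9086
t = (32.200−38.000)/2.9086 = -1.9941
df = 16
p-value (two-sided) = 0.06347
At α=0.1: p < α → reject H₀

reject H₀: yes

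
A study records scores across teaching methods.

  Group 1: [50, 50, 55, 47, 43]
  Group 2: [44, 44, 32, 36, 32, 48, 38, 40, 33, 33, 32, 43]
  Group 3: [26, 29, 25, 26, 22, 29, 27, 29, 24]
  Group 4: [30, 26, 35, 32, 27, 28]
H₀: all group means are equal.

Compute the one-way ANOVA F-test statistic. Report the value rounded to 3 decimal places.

Group means [49.00, 37.92, 26.33, 29.67], grand mean 34.844
SSB = Σnᵢ(x̄ᵢ−x̄)² = 1927.969; SSW = ΣΣ(x−x̄ᵢ)² = 546.250
MSB = 1927.969/3 = 642.6562; MSW = 546.250/28 = 19.5089
F = MSB/MSW = 32.9416
df = (3, 28)

test statistic = 32.942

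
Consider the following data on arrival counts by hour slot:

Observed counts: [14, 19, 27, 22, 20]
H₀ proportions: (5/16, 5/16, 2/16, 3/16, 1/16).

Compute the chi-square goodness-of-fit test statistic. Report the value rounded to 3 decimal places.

test statistic = 60.703

n = 102; E_i = n·p_i = [31.88, 31.88, 12.75, 19.12, 6.38]
χ² = (14−31.88)²/31.88 + (19−31.88)²/31.88 + (27−12.75)²/12.75 + (22−19.12)²/19.12 + (20−6.38)²/6.38 = 60.7033
df = 4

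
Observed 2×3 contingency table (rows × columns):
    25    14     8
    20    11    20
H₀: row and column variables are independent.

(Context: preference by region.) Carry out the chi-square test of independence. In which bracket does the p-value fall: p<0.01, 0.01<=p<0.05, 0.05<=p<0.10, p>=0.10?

Row totals [47, 51], col totals [45, 25, 28], n=98
χ² = (25−21.58)²/21.58 + (14−11.99)²/11.99 + (8−13.43)²/13.43 + (20−23.42)²/23.42 + (11−13.01)²/13.01 + (20−14.57)²/14.57 = 5.9050
df = 2
p-value (upper-tail) = 0.05221
→ bracket: 0.05<=p<0.10

p-value bracket: 0.05<=p<0.10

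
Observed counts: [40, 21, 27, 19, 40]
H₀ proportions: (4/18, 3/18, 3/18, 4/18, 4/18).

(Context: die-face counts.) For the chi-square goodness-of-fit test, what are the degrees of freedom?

degrees of freedom = 4

df = k − 1 = 5 − 1 = 4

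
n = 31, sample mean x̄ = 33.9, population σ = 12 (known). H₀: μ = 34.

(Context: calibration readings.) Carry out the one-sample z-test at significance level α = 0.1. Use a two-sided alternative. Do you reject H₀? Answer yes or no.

SE = σ/√n = 12/√31 = 2.1553
z = (x̄−μ₀)/SE = (33.9−34)/2.1553 = -0.0464
p-value (two-sided) = 0.96299
At α=0.1: p ≥ α → fail to reject H₀

reject H₀: no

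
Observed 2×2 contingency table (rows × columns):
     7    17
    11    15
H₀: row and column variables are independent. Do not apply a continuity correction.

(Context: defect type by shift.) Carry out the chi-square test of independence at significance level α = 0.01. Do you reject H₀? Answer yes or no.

Row totals [24, 26], col totals [18, 32], n=50
χ² = (7−8.64)²/8.64 + (17−15.36)²/15.36 + (11−9.36)²/9.36 + (15−16.64)²/16.64 = 0.9354
df = 1
p-value (upper-tail) = 0.33347
At α=0.01: p ≥ α → fail to reject H₀

reject H₀: no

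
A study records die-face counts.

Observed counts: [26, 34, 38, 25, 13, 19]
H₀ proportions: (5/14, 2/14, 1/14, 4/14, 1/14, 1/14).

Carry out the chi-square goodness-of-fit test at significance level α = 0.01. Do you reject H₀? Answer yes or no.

reject H₀: yes

n = 155; E_i = n·p_i = [55.36, 22.14, 11.07, 44.29, 11.07, 11.07]
χ² = (26−55.36)²/55.36 + (34−22.14)²/22.14 + (38−11.07)²/11.07 + (25−44.29)²/44.29 + (13−11.07)²/11.07 + (19−11.07)²/11.07 = 101.8277
df = 5
p-value (upper-tail) = 0.00000
At α=0.01: p < α → reject H₀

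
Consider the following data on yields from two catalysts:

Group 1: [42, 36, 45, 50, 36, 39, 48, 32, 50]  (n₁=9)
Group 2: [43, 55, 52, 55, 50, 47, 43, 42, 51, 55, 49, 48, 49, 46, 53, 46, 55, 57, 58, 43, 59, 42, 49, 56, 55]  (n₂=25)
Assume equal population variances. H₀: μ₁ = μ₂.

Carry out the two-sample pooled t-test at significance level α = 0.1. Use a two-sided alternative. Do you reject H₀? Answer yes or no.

x̄₁=42.000, s₁=6.652, n₁=9
x̄₂=50.320, s₂=5.360, n₂=25
s_p² = [8·6.652² + 24·5.360²]/32 = 32.6075
SE = √(s_p²·(1/9+1/25)) = 2.2198
t = (42.000−50.320)/2.2198 = -3.7481
df = 32
p-value (two-sided) = 0.00071
At α=0.1: p < α → reject H₀

reject H₀: yes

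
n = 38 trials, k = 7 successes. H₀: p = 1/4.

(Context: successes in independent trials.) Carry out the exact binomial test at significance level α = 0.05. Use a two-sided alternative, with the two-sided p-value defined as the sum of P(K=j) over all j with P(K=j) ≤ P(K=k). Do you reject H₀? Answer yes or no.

Exact binomial: n=38, k=7, p₀=1/4=0.2500
P(X=j) = C(n,j)·p₀^j·(1−p₀)^(n−j); p = Σ P(X=j) over j with P(X=j) ≤ P(X=7)
p-value (two-sided) = 0.45410
At α=0.05: p ≥ α → fail to reject H₀

reject H₀: no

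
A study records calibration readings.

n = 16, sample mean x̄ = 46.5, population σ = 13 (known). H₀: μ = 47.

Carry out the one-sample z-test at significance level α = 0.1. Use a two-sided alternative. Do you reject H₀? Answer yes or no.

SE = σ/√n = 13/√16 = 3.2500
z = (x̄−μ₀)/SE = (46.5−47)/3.2500 = -0.1538
p-value (two-sided) = 0.87773
At α=0.1: p ≥ α → fail to reject H₀

reject H₀: no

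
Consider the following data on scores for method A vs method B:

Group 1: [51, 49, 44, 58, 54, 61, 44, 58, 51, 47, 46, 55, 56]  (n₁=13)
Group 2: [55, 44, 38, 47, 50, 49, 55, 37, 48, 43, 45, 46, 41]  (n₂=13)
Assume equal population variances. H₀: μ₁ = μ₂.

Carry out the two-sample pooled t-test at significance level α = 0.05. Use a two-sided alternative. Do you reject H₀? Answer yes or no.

reject H₀: yes

x̄₁=51.846, s₁=5.640, n₁=13
x̄₂=46.000, s₂=5.598, n₂=13
s_p² = [12·5.640² + 12·5.598²]/24 = 31.5705
SE = √(s_p²·(1/13+1/13)) = 2.2039
t = (51.846−46.000)/2.2039 = 2.6527
df = 24
p-value (two-sided) = 0.01393
At α=0.05: p < α → reject H₀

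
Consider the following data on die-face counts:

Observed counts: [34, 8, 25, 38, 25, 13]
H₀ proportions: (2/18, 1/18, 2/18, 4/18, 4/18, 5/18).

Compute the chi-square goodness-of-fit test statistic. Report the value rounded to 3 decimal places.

test statistic = 46.510

n = 143; E_i = n·p_i = [15.89, 7.94, 15.89, 31.78, 31.78, 39.72]
χ² = (34−15.89)²/15.89 + (8−7.94)²/7.94 + (25−15.89)²/15.89 + (38−31.78)²/31.78 + (25−31.78)²/31.78 + (13−39.72)²/39.72 = 46.5098
df = 5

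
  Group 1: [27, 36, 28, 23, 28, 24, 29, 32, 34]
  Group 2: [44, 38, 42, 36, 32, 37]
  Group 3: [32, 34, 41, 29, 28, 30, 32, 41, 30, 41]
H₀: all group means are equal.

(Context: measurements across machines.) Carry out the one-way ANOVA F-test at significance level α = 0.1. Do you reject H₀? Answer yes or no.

Group means [29.00, 38.17, 33.80], grand mean 33.120
SSB = Σnᵢ(x̄ᵢ−x̄)² = 310.207; SSW = ΣΣ(x−x̄ᵢ)² = 490.433
MSB = 310.207/2 = 155.1033; MSW = 490.433/22 = 22.2924
F = MSB/MSW = 6.9577
df = (2, 22)
p-value (upper-tail) = 0.00456
At α=0.1: p < α → reject H₀

reject H₀: yes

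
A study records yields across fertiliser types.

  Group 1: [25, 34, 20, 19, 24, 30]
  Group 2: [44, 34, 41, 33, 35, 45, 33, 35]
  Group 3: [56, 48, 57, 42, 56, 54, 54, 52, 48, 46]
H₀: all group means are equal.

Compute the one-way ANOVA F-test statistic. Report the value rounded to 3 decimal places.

Group means [25.33, 37.50, 51.30], grand mean 40.208
SSB = Σnᵢ(x̄ᵢ−x̄)² = 2616.525; SSW = ΣΣ(x−x̄ᵢ)² = 571.433
MSB = 2616.525/2 = 1308.2625; MSW = 571.433/21 = 27.2111
F = MSB/MSW = 48.0782
df = (2, 21)

test statistic = 48.078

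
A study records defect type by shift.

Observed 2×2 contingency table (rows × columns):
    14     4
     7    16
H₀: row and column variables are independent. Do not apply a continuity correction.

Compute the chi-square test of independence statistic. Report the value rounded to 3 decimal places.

test statistic = 9.058

Row totals [18, 23], col totals [21, 20], n=41
χ² = (14−9.22)²/9.22 + (4−8.78)²/8.78 + (7−11.78)²/11.78 + (16−11.22)²/11.22 = 9.0583
df = 1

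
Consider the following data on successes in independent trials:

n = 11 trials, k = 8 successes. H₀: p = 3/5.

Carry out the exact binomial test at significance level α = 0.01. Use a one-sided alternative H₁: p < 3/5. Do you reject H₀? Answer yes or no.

Exact binomial: n=11, k=8, p₀=3/5=0.6000
P(X≤8) from Σ C(n,i)·p₀^i·(1−p₀)^(n−i)
p-value (one-sided, H₁ less) = 0.88108
At α=0.01: p ≥ α → fail to reject H₀

reject H₀: no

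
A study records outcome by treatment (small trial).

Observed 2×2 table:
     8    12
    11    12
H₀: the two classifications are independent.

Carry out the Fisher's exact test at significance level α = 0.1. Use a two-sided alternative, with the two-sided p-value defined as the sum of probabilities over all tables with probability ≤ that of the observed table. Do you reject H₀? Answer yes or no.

Margins: r₁=20, r₂=23, c₁=19, c₂=24, n=43
p_obs = C(20,8)·C(23,11)/C(43,19); sum pmf over tables with pmf ≤ p_obs
p-value (two-sided) = 0.75995
At α=0.1: p ≥ α → fail to reject H₀

reject H₀: no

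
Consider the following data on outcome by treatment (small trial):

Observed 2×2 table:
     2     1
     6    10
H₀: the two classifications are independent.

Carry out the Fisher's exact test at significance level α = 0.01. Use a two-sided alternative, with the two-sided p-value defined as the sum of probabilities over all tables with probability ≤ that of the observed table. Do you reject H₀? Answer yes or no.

reject H₀: no

Margins: r₁=3, r₂=16, c₁=8, c₂=11, n=19
p_obs = C(3,2)·C(16,6)/C(19,8); sum pmf over tables with pmf ≤ p_obs
p-value (two-sided) = 0.54592
At α=0.01: p ≥ α → fail to reject H₀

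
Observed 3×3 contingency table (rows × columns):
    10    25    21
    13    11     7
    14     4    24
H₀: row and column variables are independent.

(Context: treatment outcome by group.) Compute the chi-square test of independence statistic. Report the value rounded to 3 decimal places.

Row totals [56, 31, 42], col totals [37, 40, 52], n=129
χ² = (10−16.06)²/16.06 + (25−17.36)²/17.36 + (21−22.57)²/22.57 + (13−8.89)²/8.89 + (11−9.61)²/9.61 + (7−12.50)²/12.50 + (14−12.05)²/12.05 + (4−13.02)²/13.02 + (24−16.93)²/16.93 = 19.7921
df = 4

test statistic = 19.792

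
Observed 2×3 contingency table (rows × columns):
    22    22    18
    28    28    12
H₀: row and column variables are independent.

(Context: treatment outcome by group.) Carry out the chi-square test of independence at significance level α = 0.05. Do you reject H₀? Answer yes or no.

Row totals [62, 68], col totals [50, 50, 30], n=130
χ² = (22−23.85)²/23.85 + (22−23.85)²/23.85 + (18−14.31)²/14.31 + (28−26.15)²/26.15 + (28−26.15)²/26.15 + (12−15.69)²/15.69 = 2.3681
df = 2
p-value (upper-tail) = 0.30603
At α=0.05: p ≥ α → fail to reject H₀

reject H₀: no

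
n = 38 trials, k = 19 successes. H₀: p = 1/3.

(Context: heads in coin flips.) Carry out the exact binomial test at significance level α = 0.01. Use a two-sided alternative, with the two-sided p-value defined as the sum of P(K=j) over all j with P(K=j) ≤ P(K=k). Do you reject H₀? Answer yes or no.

Exact binomial: n=38, k=19, p₀=1/3=0.3333
P(X=j) = C(n,j)·p₀^j·(1−p₀)^(n−j); p = Σ P(X=j) over j with P(X=j) ≤ P(X=19)
p-value (two-sided) = 0.03780
At α=0.01: p ≥ α → fail to reject H₀

reject H₀: no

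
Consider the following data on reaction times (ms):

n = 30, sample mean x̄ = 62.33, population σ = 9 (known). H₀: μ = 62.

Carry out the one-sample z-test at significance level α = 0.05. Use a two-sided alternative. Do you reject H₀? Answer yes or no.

SE = σ/√n = 9/√30 = 1.6432
z = (x̄−μ₀)/SE = (62.33−62)/1.6432 = 0.2008
p-value (two-sided) = 0.84083
At α=0.05: p ≥ α → fail to reject H₀

reject H₀: no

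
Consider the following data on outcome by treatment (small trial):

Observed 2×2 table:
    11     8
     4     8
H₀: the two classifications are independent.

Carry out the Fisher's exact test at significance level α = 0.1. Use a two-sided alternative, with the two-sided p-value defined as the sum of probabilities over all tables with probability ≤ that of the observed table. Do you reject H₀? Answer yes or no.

reject H₀: no

Margins: r₁=19, r₂=12, c₁=15, c₂=16, n=31
p_obs = C(19,11)·C(12,4)/C(31,15); sum pmf over tables with pmf ≤ p_obs
p-value (two-sided) = 0.27337
At α=0.1: p ≥ α → fail to reject H₀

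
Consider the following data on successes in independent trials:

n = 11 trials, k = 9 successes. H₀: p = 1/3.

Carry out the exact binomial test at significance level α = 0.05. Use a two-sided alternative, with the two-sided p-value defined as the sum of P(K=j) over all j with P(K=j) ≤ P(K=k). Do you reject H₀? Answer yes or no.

reject H₀: yes

Exact binomial: n=11, k=9, p₀=1/3=0.3333
P(X=j) = C(n,j)·p₀^j·(1−p₀)^(n−j); p = Σ P(X=j) over j with P(X=j) ≤ P(X=9)
p-value (two-sided) = 0.00137
At α=0.05: p < α → reject H₀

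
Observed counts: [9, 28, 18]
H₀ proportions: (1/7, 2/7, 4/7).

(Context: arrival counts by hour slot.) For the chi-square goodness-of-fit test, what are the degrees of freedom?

df = k − 1 = 3 − 1 = 2

degrees of freedom = 2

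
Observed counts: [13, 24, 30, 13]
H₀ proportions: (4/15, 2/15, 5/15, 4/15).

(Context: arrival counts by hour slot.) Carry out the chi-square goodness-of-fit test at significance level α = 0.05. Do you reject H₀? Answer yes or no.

n = 80; E_i = n·p_i = [21.33, 10.67, 26.67, 21.33]
χ² = (13−21.33)²/21.33 + (24−10.67)²/10.67 + (30−26.67)²/26.67 + (13−21.33)²/21.33 = 23.5938
df = 3
p-value (upper-tail) = 0.00003
At α=0.05: p < α → reject H₀

reject H₀: yes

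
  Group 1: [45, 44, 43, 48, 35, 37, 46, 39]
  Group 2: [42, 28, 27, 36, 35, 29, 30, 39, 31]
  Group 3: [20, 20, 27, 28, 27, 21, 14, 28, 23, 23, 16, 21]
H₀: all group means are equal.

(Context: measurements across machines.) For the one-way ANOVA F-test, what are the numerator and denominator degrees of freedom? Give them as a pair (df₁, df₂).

k = 3 groups, N = 29 total
df = (k−1, N−k) = (3−1, 29−3) = (2, 26)

degrees of freedom = [2, 26]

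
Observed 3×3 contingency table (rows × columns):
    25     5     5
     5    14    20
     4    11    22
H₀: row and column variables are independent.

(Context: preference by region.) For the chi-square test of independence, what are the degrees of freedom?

degrees of freedom = 4

df = (r−1)(c−1) = (3−1)·(3−1) = 4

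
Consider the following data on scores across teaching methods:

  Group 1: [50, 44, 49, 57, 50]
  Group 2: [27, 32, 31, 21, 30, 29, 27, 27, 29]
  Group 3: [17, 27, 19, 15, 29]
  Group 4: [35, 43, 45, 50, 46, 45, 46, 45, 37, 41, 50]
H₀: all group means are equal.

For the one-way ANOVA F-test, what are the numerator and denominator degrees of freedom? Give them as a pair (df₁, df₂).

degrees of freedom = [3, 26]

k = 4 groups, N = 30 total
df = (k−1, N−k) = (4−1, 30−4) = (3, 26)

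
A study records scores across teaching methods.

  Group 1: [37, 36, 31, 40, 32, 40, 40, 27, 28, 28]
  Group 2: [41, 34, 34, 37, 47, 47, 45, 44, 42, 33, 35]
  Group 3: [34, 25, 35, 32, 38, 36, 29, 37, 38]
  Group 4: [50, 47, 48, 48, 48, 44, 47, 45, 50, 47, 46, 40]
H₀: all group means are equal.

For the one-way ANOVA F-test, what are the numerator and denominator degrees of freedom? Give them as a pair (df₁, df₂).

degrees of freedom = [3, 38]

k = 4 groups, N = 42 total
df = (k−1, N−k) = (4−1, 42−4) = (3, 38)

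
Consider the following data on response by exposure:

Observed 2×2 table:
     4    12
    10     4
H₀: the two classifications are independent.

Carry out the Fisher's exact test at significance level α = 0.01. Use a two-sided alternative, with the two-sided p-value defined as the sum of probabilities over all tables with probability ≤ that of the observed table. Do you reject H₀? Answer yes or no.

reject H₀: no

Margins: r₁=16, r₂=14, c₁=14, c₂=16, n=30
p_obs = C(16,4)·C(14,10)/C(30,14); sum pmf over tables with pmf ≤ p_obs
p-value (two-sided) = 0.02613
At α=0.01: p ≥ α → fail to reject H₀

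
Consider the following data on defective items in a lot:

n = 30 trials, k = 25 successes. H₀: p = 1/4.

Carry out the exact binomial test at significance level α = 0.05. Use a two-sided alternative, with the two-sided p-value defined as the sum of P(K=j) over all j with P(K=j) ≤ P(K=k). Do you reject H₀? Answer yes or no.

reject H₀: yes

Exact binomial: n=30, k=25, p₀=1/4=0.2500
P(X=j) = C(n,j)·p₀^j·(1−p₀)^(n−j); p = Σ P(X=j) over j with P(X=j) ≤ P(X=25)
p-value (two-sided) = 0.00000
At α=0.05: p < α → reject H₀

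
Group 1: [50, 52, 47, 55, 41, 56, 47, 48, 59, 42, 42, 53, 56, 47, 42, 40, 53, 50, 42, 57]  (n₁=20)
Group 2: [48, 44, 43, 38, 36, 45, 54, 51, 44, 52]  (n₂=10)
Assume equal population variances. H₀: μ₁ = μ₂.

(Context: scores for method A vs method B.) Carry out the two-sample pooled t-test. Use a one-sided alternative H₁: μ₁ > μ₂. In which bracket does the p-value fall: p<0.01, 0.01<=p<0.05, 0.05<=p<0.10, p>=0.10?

x̄₁=48.950, s₁=6.048, n₁=20
x̄₂=45.500, s₂=5.855, n₂=10
s_p² = [19·6.048² + 9·5.855²]/28 = 35.8375
SE = √(s_p²·(1/20+1/10)) = 2.3185
t = (48.950−45.500)/2.3185 = 1.4880
df = 28
p-value (one-sided, H₁ greater) = 0.07396
→ bracket: 0.05<=p<0.10

p-value bracket: 0.05<=p<0.10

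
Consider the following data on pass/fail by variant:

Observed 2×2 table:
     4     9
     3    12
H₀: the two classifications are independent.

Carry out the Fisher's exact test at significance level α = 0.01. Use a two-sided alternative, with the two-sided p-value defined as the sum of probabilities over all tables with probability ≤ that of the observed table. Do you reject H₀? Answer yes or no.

reject H₀: no

Margins: r₁=13, r₂=15, c₁=7, c₂=21, n=28
p_obs = C(13,4)·C(15,3)/C(28,7); sum pmf over tables with pmf ≤ p_obs
p-value (two-sided) = 0.67029
At α=0.01: p ≥ α → fail to reject H₀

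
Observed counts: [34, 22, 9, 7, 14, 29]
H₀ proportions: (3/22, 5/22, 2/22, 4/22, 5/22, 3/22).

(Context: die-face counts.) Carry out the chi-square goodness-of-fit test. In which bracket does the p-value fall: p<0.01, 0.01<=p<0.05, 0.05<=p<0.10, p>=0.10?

n = 115; E_i = n·p_i = [15.68, 26.14, 10.45, 20.91, 26.14, 15.68]
χ² = (34−15.68)²/15.68 + (22−26.14)²/26.14 + (9−10.45)²/10.45 + (7−20.91)²/20.91 + (14−26.14)²/26.14 + (29−15.68)²/15.68 = 48.4536
df = 5
p-value (upper-tail) = 0.00000
→ bracket: p<0.01

p-value bracket: p<0.01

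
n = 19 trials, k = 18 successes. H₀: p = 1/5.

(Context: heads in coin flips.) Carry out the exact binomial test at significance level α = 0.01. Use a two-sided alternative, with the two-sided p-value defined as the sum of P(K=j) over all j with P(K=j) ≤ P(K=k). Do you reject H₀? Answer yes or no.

Exact binomial: n=19, k=18, p₀=1/5=0.2000
P(X=j) = C(n,j)·p₀^j·(1−p₀)^(n−j); p = Σ P(X=j) over j with P(X=j) ≤ P(X=18)
p-value (two-sided) = 0.00000
At α=0.01: p < α → reject H₀

reject H₀: yes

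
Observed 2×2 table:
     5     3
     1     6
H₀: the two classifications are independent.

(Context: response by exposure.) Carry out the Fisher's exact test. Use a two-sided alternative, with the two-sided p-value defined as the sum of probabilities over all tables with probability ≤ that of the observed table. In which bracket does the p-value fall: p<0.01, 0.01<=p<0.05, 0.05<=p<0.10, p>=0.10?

p-value bracket: p>=0.10

Margins: r₁=8, r₂=7, c₁=6, c₂=9, n=15
p_obs = C(8,5)·C(7,1)/C(15,6); sum pmf over tables with pmf ≤ p_obs
p-value (two-sided) = 0.11888
→ bracket: p>=0.10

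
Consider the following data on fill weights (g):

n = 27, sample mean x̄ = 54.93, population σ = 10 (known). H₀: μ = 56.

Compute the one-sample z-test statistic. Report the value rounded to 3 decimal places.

SE = σ/√n = 10/√27 = 1.9245
z = (x̄−μ₀)/SE = (54.93−56)/1.9245 = -0.5560

test statistic = -0.556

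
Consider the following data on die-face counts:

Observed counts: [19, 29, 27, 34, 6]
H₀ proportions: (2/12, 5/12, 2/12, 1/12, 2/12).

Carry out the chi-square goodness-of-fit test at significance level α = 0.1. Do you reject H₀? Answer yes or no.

reject H₀: yes

n = 115; E_i = n·p_i = [19.17, 47.92, 19.17, 9.58, 19.17]
χ² = (19−19.17)²/19.17 + (29−47.92)²/47.92 + (27−19.17)²/19.17 + (34−9.58)²/9.58 + (6−19.17)²/19.17 = 81.9252
df = 4
p-value (upper-tail) = 0.00000
At α=0.1: p < α → reject H₀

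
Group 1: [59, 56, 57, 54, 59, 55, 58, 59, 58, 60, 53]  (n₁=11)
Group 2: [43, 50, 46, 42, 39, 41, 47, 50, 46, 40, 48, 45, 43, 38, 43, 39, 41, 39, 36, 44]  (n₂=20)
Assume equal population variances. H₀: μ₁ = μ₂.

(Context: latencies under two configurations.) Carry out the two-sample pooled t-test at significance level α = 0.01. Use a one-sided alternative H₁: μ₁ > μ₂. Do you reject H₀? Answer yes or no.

reject H₀: yes

x̄₁=57.091, s₁=2.300, n₁=11
x̄₂=43.000, s₂=3.987, n₂=20
s_p² = [10·2.300² + 19·3.987²]/29 = 12.2382
SE = √(s_p²·(1/11+1/20)) = 1.3132
t = (57.091−43.000)/1.3132 = 10.7303
df = 29
p-value (one-sided, H₁ greater) = 0.00000
At α=0.01: p < α → reject H₀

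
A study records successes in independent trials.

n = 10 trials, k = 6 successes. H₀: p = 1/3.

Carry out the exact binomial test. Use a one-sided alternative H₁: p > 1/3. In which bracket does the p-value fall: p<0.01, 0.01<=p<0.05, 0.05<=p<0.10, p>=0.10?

p-value bracket: 0.05<=p<0.10

Exact binomial: n=10, k=6, p₀=1/3=0.3333
P(X≥6) from Σ C(n,i)·p₀^i·(1−p₀)^(n−i)
p-value (one-sided, H₁ greater) = 0.07656
→ bracket: 0.05<=p<0.10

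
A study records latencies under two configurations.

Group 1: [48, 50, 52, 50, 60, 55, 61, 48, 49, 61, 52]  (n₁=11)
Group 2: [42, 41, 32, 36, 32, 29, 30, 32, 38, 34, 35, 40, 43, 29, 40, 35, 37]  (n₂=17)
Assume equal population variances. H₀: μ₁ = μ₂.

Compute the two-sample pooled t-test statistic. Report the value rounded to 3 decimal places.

x̄₁=53.273, s₁=5.159, n₁=11
x̄₂=35.588, s₂=4.556, n₂=17
s_p² = [10·5.159² + 16·4.556²]/26 = 23.0115
SE = √(s_p²·(1/11+1/17)) = 1.8562
t = (53.273−35.588)/1.8562 = 9.5271
df = 26

test statistic = 9.527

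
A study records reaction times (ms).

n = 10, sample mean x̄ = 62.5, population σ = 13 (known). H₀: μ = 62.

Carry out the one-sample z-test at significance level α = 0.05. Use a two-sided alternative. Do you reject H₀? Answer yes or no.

SE = σ/√n = 13/√10 = 4.1110
z = (x̄−μ₀)/SE = (62.5−62)/4.1110 = 0.1216
p-value (two-sided) = 0.90320
At α=0.05: p ≥ α → fail to reject H₀

reject H₀: no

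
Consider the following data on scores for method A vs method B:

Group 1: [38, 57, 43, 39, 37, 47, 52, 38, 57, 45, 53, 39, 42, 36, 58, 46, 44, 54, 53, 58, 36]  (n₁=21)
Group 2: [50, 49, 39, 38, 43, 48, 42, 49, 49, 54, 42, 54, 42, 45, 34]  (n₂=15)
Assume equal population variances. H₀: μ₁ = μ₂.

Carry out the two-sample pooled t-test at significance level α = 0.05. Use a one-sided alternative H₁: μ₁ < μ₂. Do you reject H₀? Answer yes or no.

x̄₁=46.286, s₁=7.951, n₁=21
x̄₂=45.200, s₂=5.858, n₂=15
s_p² = [20·7.951² + 14·5.858²]/34 = 51.3143
SE = √(s_p²·(1/21+1/15)) = 2.4217
t = (46.286−45.200)/2.4217 = 0.4483
df = 34
p-value (one-sided, H₁ less) = 0.67162
At α=0.05: p ≥ α → fail to reject H₀

reject H₀: no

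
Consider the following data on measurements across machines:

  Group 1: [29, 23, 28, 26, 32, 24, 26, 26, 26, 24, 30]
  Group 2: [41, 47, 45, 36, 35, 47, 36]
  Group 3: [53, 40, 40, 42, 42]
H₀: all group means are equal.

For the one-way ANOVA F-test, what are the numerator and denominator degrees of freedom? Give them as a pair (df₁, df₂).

k = 3 groups, N = 23 total
df = (k−1, N−k) = (3−1, 23−3) = (2, 20)

degrees of freedom = [2, 20]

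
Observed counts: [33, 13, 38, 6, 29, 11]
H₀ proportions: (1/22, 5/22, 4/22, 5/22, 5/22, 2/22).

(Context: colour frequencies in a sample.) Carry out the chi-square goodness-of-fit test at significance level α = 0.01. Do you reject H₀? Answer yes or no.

n = 130; E_i = n·p_i = [5.91, 29.55, 23.64, 29.55, 29.55, 11.82]
χ² = (33−5.91)²/5.91 + (13−29.55)²/29.55 + (38−23.64)²/23.64 + (6−29.55)²/29.55 + (29−29.55)²/29.55 + (11−11.82)²/11.82 = 161.0262
df = 5
p-value (upper-tail) = 0.00000
At α=0.01: p < α → reject H₀

reject H₀: yes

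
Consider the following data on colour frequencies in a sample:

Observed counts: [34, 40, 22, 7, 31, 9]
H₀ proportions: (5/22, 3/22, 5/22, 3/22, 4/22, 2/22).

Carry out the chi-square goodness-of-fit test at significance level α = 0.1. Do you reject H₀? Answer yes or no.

reject H₀: yes

n = 143; E_i = n·p_i = [32.50, 19.50, 32.50, 19.50, 26.00, 13.00]
χ² = (34−32.50)²/32.50 + (40−19.50)²/19.50 + (22−32.50)²/32.50 + (7−19.50)²/19.50 + (31−26.00)²/26.00 + (9−13.00)²/13.00 = 35.2179
df = 5
p-value (upper-tail) = 0.00000
At α=0.1: p < α → reject H₀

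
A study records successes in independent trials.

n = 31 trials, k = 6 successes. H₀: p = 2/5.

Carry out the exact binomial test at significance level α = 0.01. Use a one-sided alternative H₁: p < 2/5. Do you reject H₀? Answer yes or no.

reject H₀: no

Exact binomial: n=31, k=6, p₀=2/5=0.4000
P(X≤6) from Σ C(n,i)·p₀^i·(1−p₀)^(n−i)
p-value (one-sided, H₁ less) = 0.01257
At α=0.01: p ≥ α → fail to reject H₀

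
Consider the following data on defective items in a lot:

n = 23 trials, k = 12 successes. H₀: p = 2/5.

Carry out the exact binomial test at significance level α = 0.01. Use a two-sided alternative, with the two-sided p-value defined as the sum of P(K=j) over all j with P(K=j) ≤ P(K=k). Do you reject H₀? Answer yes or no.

reject H₀: no

Exact binomial: n=23, k=12, p₀=2/5=0.4000
P(X=j) = C(n,j)·p₀^j·(1−p₀)^(n−j); p = Σ P(X=j) over j with P(X=j) ≤ P(X=12)
p-value (two-sided) = 0.28760
At α=0.01: p ≥ α → fail to reject H₀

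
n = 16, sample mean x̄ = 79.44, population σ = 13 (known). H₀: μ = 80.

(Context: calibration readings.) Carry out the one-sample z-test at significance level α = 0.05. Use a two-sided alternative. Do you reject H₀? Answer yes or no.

reject H₀: no

SE = σ/√n = 13/√16 = 3.2500
z = (x̄−μ₀)/SE = (79.44−80)/3.2500 = -0.1723
p-value (two-sided) = 0.86320
At α=0.05: p ≥ α → fail to reject H₀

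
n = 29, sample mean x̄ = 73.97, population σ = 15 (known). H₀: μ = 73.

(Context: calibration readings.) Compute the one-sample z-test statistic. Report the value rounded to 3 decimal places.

test statistic = 0.348

SE = σ/√n = 15/√29 = 2.7854
z = (x̄−μ₀)/SE = (73.97−73)/2.7854 = 0.3482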